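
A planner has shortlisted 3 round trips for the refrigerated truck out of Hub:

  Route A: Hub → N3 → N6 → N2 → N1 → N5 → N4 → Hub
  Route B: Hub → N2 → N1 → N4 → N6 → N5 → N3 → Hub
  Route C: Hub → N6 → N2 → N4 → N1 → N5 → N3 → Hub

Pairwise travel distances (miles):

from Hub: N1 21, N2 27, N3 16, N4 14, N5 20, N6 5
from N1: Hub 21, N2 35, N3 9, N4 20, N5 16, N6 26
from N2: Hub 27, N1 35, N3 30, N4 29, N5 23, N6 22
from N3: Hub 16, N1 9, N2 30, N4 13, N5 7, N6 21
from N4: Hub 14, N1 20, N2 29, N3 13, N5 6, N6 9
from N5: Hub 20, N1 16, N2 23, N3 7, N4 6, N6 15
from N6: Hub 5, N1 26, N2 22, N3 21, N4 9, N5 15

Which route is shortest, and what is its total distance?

Route A: 16 + 21 + 22 + 35 + 16 + 6 + 14 = 130
Route B: 27 + 35 + 20 + 9 + 15 + 7 + 16 = 129
Route C: 5 + 22 + 29 + 20 + 16 + 7 + 16 = 115

Shortest is Route C, total 115 miles.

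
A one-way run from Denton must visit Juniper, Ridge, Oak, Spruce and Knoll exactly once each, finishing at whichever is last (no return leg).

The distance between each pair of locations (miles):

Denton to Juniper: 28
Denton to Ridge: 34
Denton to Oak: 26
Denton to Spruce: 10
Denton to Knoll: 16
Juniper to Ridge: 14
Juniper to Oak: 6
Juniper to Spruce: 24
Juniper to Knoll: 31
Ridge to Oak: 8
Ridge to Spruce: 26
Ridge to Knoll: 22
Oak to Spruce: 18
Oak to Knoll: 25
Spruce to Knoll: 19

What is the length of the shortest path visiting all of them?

Minimum one-way distance = 65 miles.

There are 5! = 120 possible orderings.
Denton → Juniper → Ridge → Oak → Spruce → Knoll: 28+14+8+18+19 = 87
Denton → Juniper → Ridge → Oak → Knoll → Spruce: 28+14+8+25+19 = 94
Denton → Juniper → Ridge → Spruce → Oak → Knoll: 28+14+26+18+25 = 111
Denton → Juniper → Ridge → Spruce → Knoll → Oak: 28+14+26+19+25 = 112
Denton → Juniper → Ridge → Knoll → Oak → Spruce: 28+14+22+25+18 = 107
Denton → Juniper → Ridge → Knoll → Spruce → Oak: 28+14+22+19+18 = 101
Denton → Juniper → Oak → Ridge → Spruce → Knoll: 28+6+8+26+19 = 87
Denton → Juniper → Oak → Ridge → Knoll → Spruce: 28+6+8+22+19 = 83
Denton → Juniper → Oak → Spruce → Ridge → Knoll: 28+6+18+26+22 = 100
Denton → Juniper → Oak → Spruce → Knoll → Ridge: 28+6+18+19+22 = 93
Denton → Juniper → Oak → Knoll → Ridge → Spruce: 28+6+25+22+26 = 107
Denton → Juniper → Oak → Knoll → Spruce → Ridge: 28+6+25+19+26 = 104
Denton → Juniper → Spruce → Ridge → Oak → Knoll: 28+24+26+8+25 = 111
Denton → Juniper → Spruce → Ridge → Knoll → Oak: 28+24+26+22+25 = 125
… (106 more)
Denton → Spruce → Knoll → Ridge → Oak → Juniper: 10+19+22+8+6 = 65  ← best
The minimum is 65.
One shortest path: Denton → Spruce → Knoll → Ridge → Oak → Juniper.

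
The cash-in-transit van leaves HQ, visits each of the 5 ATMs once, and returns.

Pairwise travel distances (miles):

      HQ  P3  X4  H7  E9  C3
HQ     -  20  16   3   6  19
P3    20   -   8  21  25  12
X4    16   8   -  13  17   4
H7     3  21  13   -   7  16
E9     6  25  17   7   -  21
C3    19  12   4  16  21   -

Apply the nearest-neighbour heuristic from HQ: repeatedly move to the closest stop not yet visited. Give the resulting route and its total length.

Total distance 63 miles via the nearest-neighbour route HQ → H7 → E9 → X4 → C3 → P3 → HQ.

HQ → [H7:3 / E9:6 / X4:16 / C3:19 / P3:20] → H7 (3)
H7 → [E9:7 / X4:13 / C3:16 / P3:21] → E9 (7)
E9 → [X4:17 / C3:21 / P3:25] → X4 (17)
X4 → [C3:4 / P3:8] → C3 (4)
C3 → [P3:12] → P3 (12)
Return P3→HQ: 20.
Total = 3 + 7 + 17 + 4 + 12 + 20 = 63.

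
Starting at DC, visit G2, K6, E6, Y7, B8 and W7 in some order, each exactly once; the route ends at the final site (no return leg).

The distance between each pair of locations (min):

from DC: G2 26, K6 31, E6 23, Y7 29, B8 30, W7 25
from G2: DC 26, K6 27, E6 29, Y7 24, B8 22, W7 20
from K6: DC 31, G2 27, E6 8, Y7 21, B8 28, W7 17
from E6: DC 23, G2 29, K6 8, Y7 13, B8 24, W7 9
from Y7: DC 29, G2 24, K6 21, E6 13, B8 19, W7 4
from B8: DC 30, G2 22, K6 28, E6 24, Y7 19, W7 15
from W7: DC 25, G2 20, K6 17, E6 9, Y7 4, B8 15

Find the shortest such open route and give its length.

There are 6! = 720 possible orderings.
DC → G2 → K6 → E6 → Y7 → B8 → W7: 26+27+8+13+19+15 = 108
DC → G2 → K6 → E6 → Y7 → W7 → B8: 26+27+8+13+4+15 = 93
DC → G2 → K6 → E6 → B8 → Y7 → W7: 26+27+8+24+19+4 = 108
DC → G2 → K6 → E6 → B8 → W7 → Y7: 26+27+8+24+15+4 = 104
DC → G2 → K6 → E6 → W7 → Y7 → B8: 26+27+8+9+4+19 = 93
DC → G2 → K6 → E6 → W7 → B8 → Y7: 26+27+8+9+15+19 = 104
DC → G2 → K6 → Y7 → E6 → B8 → W7: 26+27+21+13+24+15 = 126
DC → G2 → K6 → Y7 → E6 → W7 → B8: 26+27+21+13+9+15 = 111
… (712 more)
DC → G2 → B8 → Y7 → W7 → E6 → K6: 26+22+19+4+9+8 = 88  ← best
The minimum is 88.
One shortest path: DC → G2 → B8 → Y7 → W7 → E6 → K6.

88 min — the minimum one-way total.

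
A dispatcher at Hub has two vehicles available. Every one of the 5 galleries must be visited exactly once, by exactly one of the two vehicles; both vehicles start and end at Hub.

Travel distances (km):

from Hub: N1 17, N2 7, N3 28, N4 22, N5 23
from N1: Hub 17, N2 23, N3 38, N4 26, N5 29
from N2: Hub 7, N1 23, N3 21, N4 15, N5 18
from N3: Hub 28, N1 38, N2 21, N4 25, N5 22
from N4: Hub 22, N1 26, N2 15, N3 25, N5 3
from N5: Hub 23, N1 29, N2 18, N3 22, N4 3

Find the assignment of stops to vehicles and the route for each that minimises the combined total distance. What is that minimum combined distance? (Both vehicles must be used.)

Minimum combined distance: 109 km.

Check every non-empty split of the stops between the two vehicles; for each half take its own optimal tour:
  {N1} + {N2, N3, N4, N5}: 34 + 75 = 109
  {N2} + {N1, N3, N4, N5}: 14 + 96 = 110
  {N1, N2} + {N3, N4, N5}: 47 + 75 = 122
  {N3} + {N1, N2, N4, N5}: 56 + 71 = 127
  {N1, N3} + {N2, N4, N5}: 83 + 48 = 131
  {N2, N3} + {N1, N4, N5}: 56 + 69 = 125
  … (15 splits in total)
Best: vehicle 1 Hub → N1 → Hub = 34; vehicle 2 Hub → N2 → N3 → N5 → N4 → Hub = 75; combined 109.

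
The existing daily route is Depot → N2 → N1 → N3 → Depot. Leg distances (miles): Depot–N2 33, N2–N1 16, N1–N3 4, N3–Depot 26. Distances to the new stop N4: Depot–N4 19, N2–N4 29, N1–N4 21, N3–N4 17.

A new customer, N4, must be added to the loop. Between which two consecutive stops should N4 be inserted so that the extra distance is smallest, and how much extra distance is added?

Insertion cost between consecutive stops i–j is d(i,N4) + d(N4,j) − d(i,j):
  between Depot and N2: 19 + 29 − 33 = 15
  between N2 and N1: 29 + 21 − 16 = 34
  between N1 and N3: 21 + 17 − 4 = 34
  between N3 and Depot: 17 + 19 − 26 = 10
Cheapest insertion is between N3 and Depot, adding 10.
New total = 79 + 10 = 89.

Adding 10 miles by placing N4 on the N3–Depot leg.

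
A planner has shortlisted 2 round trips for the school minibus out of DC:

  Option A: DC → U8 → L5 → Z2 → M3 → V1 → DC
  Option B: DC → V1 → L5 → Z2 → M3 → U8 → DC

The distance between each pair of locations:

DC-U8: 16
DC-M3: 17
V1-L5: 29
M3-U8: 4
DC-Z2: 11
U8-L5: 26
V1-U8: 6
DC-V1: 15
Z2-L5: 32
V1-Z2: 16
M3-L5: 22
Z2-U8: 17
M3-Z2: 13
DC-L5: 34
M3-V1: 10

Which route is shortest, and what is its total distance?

Shortest is Option B, total 109.

Option A: 16 + 26 + 32 + 13 + 10 + 15 = 112
Option B: 15 + 29 + 32 + 13 + 4 + 16 = 109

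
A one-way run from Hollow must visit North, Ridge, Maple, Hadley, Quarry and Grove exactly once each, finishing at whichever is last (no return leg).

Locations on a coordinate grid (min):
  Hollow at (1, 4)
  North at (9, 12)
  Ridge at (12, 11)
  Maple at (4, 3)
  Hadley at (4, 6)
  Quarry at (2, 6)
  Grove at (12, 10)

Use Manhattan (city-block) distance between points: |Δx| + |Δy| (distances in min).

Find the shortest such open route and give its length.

Minimum one-way distance = 27 min.

There are 6! = 720 possible orderings.
Hollow → North → Ridge → Maple → Hadley → Quarry → Grove: 16+4+16+3+2+14 = 55
Hollow → North → Ridge → Maple → Hadley → Grove → Quarry: 16+4+16+3+12+14 = 65
Hollow → North → Ridge → Maple → Quarry → Hadley → Grove: 16+4+16+5+2+12 = 55
Hollow → North → Ridge → Maple → Quarry → Grove → Hadley: 16+4+16+5+14+12 = 67
Hollow → North → Ridge → Maple → Grove → Hadley → Quarry: 16+4+16+15+12+2 = 65
Hollow → North → Ridge → Maple → Grove → Quarry → Hadley: 16+4+16+15+14+2 = 67
Hollow → North → Ridge → Hadley → Maple → Quarry → Grove: 16+4+13+3+5+14 = 55
Hollow → North → Ridge → Hadley → Maple → Grove → Quarry: 16+4+13+3+15+14 = 65
… (712 more)
Hollow → Maple → Hadley → Quarry → North → Ridge → Grove: 4+3+2+13+4+1 = 27  ← best
The minimum is 27.
One shortest path: Hollow → Maple → Hadley → Quarry → North → Ridge → Grove.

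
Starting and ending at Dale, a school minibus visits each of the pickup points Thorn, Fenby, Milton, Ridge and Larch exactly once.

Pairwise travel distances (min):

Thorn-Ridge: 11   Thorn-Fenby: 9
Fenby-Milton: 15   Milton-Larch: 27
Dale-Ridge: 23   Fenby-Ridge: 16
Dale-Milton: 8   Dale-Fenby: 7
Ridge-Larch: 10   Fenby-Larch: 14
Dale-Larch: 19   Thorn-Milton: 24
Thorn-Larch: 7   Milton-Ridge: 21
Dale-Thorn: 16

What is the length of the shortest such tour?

Shortest round trip = 62 min.

With 5 stops there are 5!/2 = 60 distinct round trips (a route and its reverse cost the same).
Dale-Thorn-Fenby-Milton-Ridge-Larch-Dale: 16+9+15+21+10+19 = 90
Dale-Thorn-Fenby-Milton-Larch-Ridge-Dale: 16+9+15+27+10+23 = 100
Dale-Thorn-Fenby-Ridge-Milton-Larch-Dale: 16+9+16+21+27+19 = 108
Dale-Thorn-Fenby-Ridge-Larch-Milton-Dale: 16+9+16+10+27+8 = 86
Dale-Thorn-Fenby-Larch-Milton-Ridge-Dale: 16+9+14+27+21+23 = 110
Dale-Thorn-Fenby-Larch-Ridge-Milton-Dale: 16+9+14+10+21+8 = 78
Dale-Thorn-Milton-Fenby-Ridge-Larch-Dale: 16+24+15+16+10+19 = 100
Dale-Thorn-Milton-Fenby-Larch-Ridge-Dale: 16+24+15+14+10+23 = 102
Dale-Thorn-Milton-Ridge-Fenby-Larch-Dale: 16+24+21+16+14+19 = 110
Dale-Thorn-Milton-Ridge-Larch-Fenby-Dale: 16+24+21+10+14+7 = 92
Dale-Thorn-Milton-Larch-Fenby-Ridge-Dale: 16+24+27+14+16+23 = 120
Dale-Thorn-Milton-Larch-Ridge-Fenby-Dale: 16+24+27+10+16+7 = 100
Dale-Thorn-Ridge-Fenby-Milton-Larch-Dale: 16+11+16+15+27+19 = 104
Dale-Thorn-Ridge-Fenby-Larch-Milton-Dale: 16+11+16+14+27+8 = 92
… (46 more)
Dale-Fenby-Thorn-Larch-Ridge-Milton-Dale: 7+9+7+10+21+8 = 62  ← best
The minimum is 62.
One optimal route: Dale → Fenby → Thorn → Larch → Ridge → Milton → Dale (or its reverse).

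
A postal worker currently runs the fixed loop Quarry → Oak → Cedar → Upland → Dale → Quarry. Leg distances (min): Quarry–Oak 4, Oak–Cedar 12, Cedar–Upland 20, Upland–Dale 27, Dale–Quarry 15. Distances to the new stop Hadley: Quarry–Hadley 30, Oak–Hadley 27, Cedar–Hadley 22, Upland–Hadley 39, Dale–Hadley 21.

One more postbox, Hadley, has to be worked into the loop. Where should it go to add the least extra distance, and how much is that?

Minimum extra distance: 33 min, inserting Hadley between Upland and Dale.

Insertion cost between consecutive stops i–j is d(i,Hadley) + d(Hadley,j) − d(i,j):
  between Quarry and Oak: 30 + 27 − 4 = 53
  between Oak and Cedar: 27 + 22 − 12 = 37
  between Cedar and Upland: 22 + 39 − 20 = 41
  between Upland and Dale: 39 + 21 − 27 = 33
  between Dale and Quarry: 21 + 30 − 15 = 36
Cheapest insertion is between Upland and Dale, adding 33.
New total = 78 + 33 = 111.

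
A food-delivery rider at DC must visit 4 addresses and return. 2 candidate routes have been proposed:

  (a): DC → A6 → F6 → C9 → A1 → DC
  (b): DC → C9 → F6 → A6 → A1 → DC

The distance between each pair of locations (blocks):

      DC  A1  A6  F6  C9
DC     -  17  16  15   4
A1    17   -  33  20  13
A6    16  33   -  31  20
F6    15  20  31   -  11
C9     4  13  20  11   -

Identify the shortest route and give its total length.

(a): 16 + 31 + 11 + 13 + 17 = 88
(b): 4 + 11 + 31 + 33 + 17 = 96

88 blocks — (a) is the shortest.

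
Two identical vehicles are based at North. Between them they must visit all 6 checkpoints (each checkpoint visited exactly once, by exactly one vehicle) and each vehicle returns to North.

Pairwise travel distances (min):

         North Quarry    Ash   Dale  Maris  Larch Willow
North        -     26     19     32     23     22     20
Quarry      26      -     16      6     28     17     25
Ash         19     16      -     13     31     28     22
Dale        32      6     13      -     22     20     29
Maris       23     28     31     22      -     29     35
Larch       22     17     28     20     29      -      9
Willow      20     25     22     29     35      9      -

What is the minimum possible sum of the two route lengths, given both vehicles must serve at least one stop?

130 min — the smallest possible combined total.

Check every non-empty split of the stops between the two vehicles; for each half take its own optimal tour:
  {Quarry} + {Ash, Dale, Maris, Larch, Willow}: 52 + 111 = 163
  {Ash} + {Quarry, Dale, Maris, Larch, Willow}: 38 + 97 = 135
  {Quarry, Ash} + {Dale, Maris, Larch, Willow}: 61 + 94 = 155
  {Dale} + {Quarry, Ash, Maris, Larch, Willow}: 64 + 116 = 180
  {Quarry, Dale} + {Ash, Maris, Larch, Willow}: 64 + 102 = 166
  {Ash, Dale} + {Quarry, Maris, Larch, Willow}: 64 + 97 = 161
  … (31 splits in total)
  {Maris} + {Quarry, Ash, Dale, Larch, Willow}: 46 + 84 = 130  ← best
Best: vehicle 1 North → Maris → North = 46; vehicle 2 North → Ash → Dale → Quarry → Larch → Willow → North = 84; combined 130.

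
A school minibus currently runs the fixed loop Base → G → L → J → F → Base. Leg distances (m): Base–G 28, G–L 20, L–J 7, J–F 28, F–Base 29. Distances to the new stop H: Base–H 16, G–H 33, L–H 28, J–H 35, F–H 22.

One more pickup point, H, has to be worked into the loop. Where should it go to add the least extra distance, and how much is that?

+9 m — insert H between F and Base.

Insertion cost between consecutive stops i–j is d(i,H) + d(H,j) − d(i,j):
  between Base and G: 16 + 33 − 28 = 21
  between G and L: 33 + 28 − 20 = 41
  between L and J: 28 + 35 − 7 = 56
  between J and F: 35 + 22 − 28 = 29
  between F and Base: 22 + 16 − 29 = 9
Cheapest insertion is between F and Base, adding 9.
New total = 112 + 9 = 121.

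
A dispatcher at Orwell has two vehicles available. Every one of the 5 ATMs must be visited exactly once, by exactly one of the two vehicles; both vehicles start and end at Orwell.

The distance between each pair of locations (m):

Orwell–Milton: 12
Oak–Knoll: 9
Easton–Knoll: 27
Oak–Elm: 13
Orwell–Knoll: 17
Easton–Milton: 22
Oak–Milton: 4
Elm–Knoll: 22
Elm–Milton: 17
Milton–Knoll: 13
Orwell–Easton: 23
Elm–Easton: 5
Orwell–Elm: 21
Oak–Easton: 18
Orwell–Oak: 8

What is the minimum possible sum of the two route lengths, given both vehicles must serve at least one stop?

Minimum combined distance: 91 m.

Check every non-empty split of the stops between the two vehicles; for each half take its own optimal tour:
  {Oak} + {Elm, Easton, Milton, Knoll}: 16 + 75 = 91
  {Elm} + {Oak, Easton, Milton, Knoll}: 42 + 75 = 117
  {Oak, Elm} + {Easton, Milton, Knoll}: 42 + 75 = 117
  {Easton} + {Oak, Elm, Milton, Knoll}: 46 + 68 = 114
  {Oak, Easton} + {Elm, Milton, Knoll}: 49 + 68 = 117
  {Elm, Easton} + {Oak, Milton, Knoll}: 49 + 42 = 91
  … (15 splits in total)
Best: vehicle 1 Orwell → Oak → Orwell = 16; vehicle 2 Orwell → Easton → Elm → Milton → Knoll → Orwell = 75; combined 91.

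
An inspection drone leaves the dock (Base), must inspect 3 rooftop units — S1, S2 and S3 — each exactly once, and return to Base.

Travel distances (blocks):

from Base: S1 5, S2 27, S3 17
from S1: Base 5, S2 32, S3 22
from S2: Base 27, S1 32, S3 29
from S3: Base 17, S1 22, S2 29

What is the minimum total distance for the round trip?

With 3 stops there are 3!/2 = 3 distinct round trips (a route and its reverse cost the same).
Base - S1 - S2 - S3 - Base: 5+32+29+17 = 83
Base - S1 - S3 - S2 - Base: 5+22+29+27 = 83
Base - S2 - S1 - S3 - Base: 27+32+22+17 = 98
The minimum is 83.
One optimal route: Base → S1 → S2 → S3 → Base (or its reverse).

Minimum total distance: 83 blocks.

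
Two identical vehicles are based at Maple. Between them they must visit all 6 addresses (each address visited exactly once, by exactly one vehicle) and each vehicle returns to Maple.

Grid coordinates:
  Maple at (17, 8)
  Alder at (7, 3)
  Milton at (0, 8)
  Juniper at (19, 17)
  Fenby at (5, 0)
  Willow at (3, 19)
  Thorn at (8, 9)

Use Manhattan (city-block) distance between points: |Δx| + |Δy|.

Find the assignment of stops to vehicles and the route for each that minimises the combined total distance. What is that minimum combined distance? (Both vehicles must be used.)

Check every non-empty split of the stops between the two vehicles; for each half take its own optimal tour:
  {Alder} + {Milton, Juniper, Fenby, Willow, Thorn}: 30 + 78 = 108
  {Milton} + {Alder, Juniper, Fenby, Willow, Thorn}: 34 + 72 = 106
  {Alder, Milton} + {Juniper, Fenby, Willow, Thorn}: 44 + 72 = 116
  {Juniper} + {Alder, Milton, Fenby, Willow, Thorn}: 22 + 72 = 94
  {Alder, Juniper} + {Milton, Fenby, Willow, Thorn}: 52 + 72 = 124
  {Milton, Juniper} + {Alder, Fenby, Willow, Thorn}: 56 + 66 = 122
  … (31 splits in total)
Best: vehicle 1 Maple → Juniper → Maple = 22; vehicle 2 Maple → Alder → Fenby → Milton → Willow → Thorn → Maple = 72; combined 94.

94 — the smallest possible combined total.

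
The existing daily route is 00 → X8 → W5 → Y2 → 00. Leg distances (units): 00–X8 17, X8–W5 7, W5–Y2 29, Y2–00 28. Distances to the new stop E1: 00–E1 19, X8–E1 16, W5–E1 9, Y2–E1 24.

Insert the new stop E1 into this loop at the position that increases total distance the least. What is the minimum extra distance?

Insertion cost between consecutive stops i–j is d(i,E1) + d(E1,j) − d(i,j):
  between 00 and X8: 19 + 16 − 17 = 18
  between X8 and W5: 16 + 9 − 7 = 18
  between W5 and Y2: 9 + 24 − 29 = 4
  between Y2 and 00: 24 + 19 − 28 = 15
Cheapest insertion is between W5 and Y2, adding 4.
New total = 81 + 4 = 85.

Minimum extra distance: 4, inserting E1 between W5 and Y2.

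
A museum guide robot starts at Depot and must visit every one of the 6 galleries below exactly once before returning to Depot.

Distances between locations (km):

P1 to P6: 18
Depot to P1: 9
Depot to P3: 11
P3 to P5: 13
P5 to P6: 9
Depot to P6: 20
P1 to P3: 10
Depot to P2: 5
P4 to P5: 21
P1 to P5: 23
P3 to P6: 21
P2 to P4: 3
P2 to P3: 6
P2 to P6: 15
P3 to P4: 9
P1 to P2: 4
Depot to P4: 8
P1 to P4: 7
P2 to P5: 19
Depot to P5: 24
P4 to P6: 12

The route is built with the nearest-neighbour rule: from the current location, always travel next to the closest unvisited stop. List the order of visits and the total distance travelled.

From Depot: distances to unvisited — P2=5, P4=8, P1=9, P3=11, P6=20, P5=24. Nearest is P2 (5).
From P2: distances to unvisited — P4=3, P1=4, P3=6, P6=15, P5=19. Nearest is P4 (3).
From P4: distances to unvisited — P1=7, P3=9, P6=12, P5=21. Nearest is P1 (7).
From P1: distances to unvisited — P3=10, P6=18, P5=23. Nearest is P3 (10).
From P3: distances to unvisited — P5=13, P6=21. Nearest is P5 (13).
From P5: distances to unvisited — P6=9. Nearest is P6 (9).
Return P6→Depot: 20.
Total = 5 + 3 + 7 + 10 + 13 + 9 + 20 = 67.

Nearest-neighbour total = 67 km; route Depot → P2 → P4 → P1 → P3 → P5 → P6 → Depot.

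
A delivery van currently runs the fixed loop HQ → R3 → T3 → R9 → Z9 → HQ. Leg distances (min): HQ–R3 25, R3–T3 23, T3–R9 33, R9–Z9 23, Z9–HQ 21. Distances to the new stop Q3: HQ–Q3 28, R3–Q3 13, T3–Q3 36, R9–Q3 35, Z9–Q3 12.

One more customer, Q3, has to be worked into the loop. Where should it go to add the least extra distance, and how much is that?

Insertion cost between consecutive stops i–j is d(i,Q3) + d(Q3,j) − d(i,j):
  between HQ and R3: 28 + 13 − 25 = 16
  between R3 and T3: 13 + 36 − 23 = 26
  between T3 and R9: 36 + 35 − 33 = 38
  between R9 and Z9: 35 + 12 − 23 = 24
  between Z9 and HQ: 12 + 28 − 21 = 19
Cheapest insertion is between HQ and R3, adding 16.
New total = 125 + 16 = 141.

+16 min — insert Q3 between HQ and R3.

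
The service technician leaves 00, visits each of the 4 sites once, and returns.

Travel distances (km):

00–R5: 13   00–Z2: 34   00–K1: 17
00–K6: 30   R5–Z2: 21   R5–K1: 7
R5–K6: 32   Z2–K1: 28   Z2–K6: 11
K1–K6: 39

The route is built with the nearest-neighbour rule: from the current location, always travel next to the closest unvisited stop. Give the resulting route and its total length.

00 → [R5:13 / K1:17 / K6:30 / Z2:34] → R5 (13)
R5 → [K1:7 / Z2:21 / K6:32] → K1 (7)
K1 → [Z2:28 / K6:39] → Z2 (28)
Z2 → [K6:11] → K6 (11)
Return K6→00: 30.
Total = 13 + 7 + 28 + 11 + 30 = 89.

Nearest-neighbour total = 89 km; route 00 → R5 → K1 → Z2 → K6 → 00.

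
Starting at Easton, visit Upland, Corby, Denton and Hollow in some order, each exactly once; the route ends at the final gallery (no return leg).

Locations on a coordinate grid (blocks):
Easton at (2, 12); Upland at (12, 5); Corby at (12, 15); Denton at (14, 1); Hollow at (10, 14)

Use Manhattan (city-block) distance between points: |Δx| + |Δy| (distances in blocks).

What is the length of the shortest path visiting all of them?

Shortest open route: 29 blocks.

There are 4! = 24 possible orderings.
Easton - Upland - Corby - Denton - Hollow: 17+10+16+17 = 60
Easton - Upland - Corby - Hollow - Denton: 17+10+3+17 = 47
Easton - Upland - Denton - Corby - Hollow: 17+6+16+3 = 42
Easton - Upland - Denton - Hollow - Corby: 17+6+17+3 = 43
Easton - Upland - Hollow - Corby - Denton: 17+11+3+16 = 47
Easton - Upland - Hollow - Denton - Corby: 17+11+17+16 = 61
Easton - Corby - Upland - Denton - Hollow: 13+10+6+17 = 46
Easton - Corby - Upland - Hollow - Denton: 13+10+11+17 = 51
Easton - Corby - Denton - Upland - Hollow: 13+16+6+11 = 46
Easton - Corby - Denton - Hollow - Upland: 13+16+17+11 = 57
Easton - Corby - Hollow - Upland - Denton: 13+3+11+6 = 33
Easton - Corby - Hollow - Denton - Upland: 13+3+17+6 = 39
Easton - Denton - Upland - Corby - Hollow: 23+6+10+3 = 42
Easton - Denton - Upland - Hollow - Corby: 23+6+11+3 = 43
… (10 more)
Easton - Hollow - Corby - Upland - Denton: 10+3+10+6 = 29  ← best
The minimum is 29.
One shortest path: Easton → Hollow → Corby → Upland → Denton.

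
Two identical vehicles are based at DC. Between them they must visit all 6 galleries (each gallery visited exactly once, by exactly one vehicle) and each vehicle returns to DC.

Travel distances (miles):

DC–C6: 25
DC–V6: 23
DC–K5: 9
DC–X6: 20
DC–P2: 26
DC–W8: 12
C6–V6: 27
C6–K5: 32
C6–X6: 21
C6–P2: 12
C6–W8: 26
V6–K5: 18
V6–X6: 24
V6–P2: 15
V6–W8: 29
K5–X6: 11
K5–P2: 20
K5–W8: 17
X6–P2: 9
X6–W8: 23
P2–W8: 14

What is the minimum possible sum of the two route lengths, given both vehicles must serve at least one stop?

115 miles — the smallest possible combined total.

Try each way of splitting the stops between the two vehicles (each non-empty) and, for each split, find the best tour for each vehicle:
  {C6} + {V6, K5, X6, P2, W8}: 50 + 85 = 135
  {V6} + {C6, K5, X6, P2, W8}: 46 + 79 = 125
  {C6, V6} + {K5, X6, P2, W8}: 75 + 55 = 130
  {K5} + {C6, V6, X6, P2, W8}: 18 + 106 = 124
  {C6, K5} + {V6, X6, P2, W8}: 66 + 82 = 148
  {V6, K5} + {C6, X6, P2, W8}: 50 + 79 = 129
  … (31 splits in total)
  {C6, V6, K5, X6, P2} + {W8}: 91 + 24 = 115  ← best
Best: vehicle 1 DC → V6 → C6 → P2 → X6 → K5 → DC = 91; vehicle 2 DC → W8 → DC = 24; combined 115.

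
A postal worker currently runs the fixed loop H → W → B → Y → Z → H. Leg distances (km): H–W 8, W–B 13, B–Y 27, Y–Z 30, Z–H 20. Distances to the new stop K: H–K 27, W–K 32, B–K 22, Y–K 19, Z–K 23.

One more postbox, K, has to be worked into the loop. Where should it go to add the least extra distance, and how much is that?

Minimum extra distance: 12 km, inserting K between Y and Z.

Insertion cost between consecutive stops i–j is d(i,K) + d(K,j) − d(i,j):
  between H and W: 27 + 32 − 8 = 51
  between W and B: 32 + 22 − 13 = 41
  between B and Y: 22 + 19 − 27 = 14
  between Y and Z: 19 + 23 − 30 = 12
  between Z and H: 23 + 27 − 20 = 30
Cheapest insertion is between Y and Z, adding 12.
New total = 98 + 12 = 110.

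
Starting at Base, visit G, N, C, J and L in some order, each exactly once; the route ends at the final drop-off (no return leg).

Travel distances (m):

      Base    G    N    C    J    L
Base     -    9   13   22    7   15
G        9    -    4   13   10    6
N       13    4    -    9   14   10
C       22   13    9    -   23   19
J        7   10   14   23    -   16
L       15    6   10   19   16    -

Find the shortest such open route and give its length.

There are 5! = 120 possible orderings.
Base → G → N → C → J → L: 9+4+9+23+16 = 61
Base → G → N → C → L → J: 9+4+9+19+16 = 57
Base → G → N → J → C → L: 9+4+14+23+19 = 69
Base → G → N → J → L → C: 9+4+14+16+19 = 62
Base → G → N → L → C → J: 9+4+10+19+23 = 65
Base → G → N → L → J → C: 9+4+10+16+23 = 62
Base → G → C → N → J → L: 9+13+9+14+16 = 61
Base → G → C → N → L → J: 9+13+9+10+16 = 57
Base → G → C → J → N → L: 9+13+23+14+10 = 69
Base → G → C → J → L → N: 9+13+23+16+10 = 71
Base → G → C → L → N → J: 9+13+19+10+14 = 65
Base → G → C → L → J → N: 9+13+19+16+14 = 71
Base → G → J → N → C → L: 9+10+14+9+19 = 61
Base → G → J → N → L → C: 9+10+14+10+19 = 62
… (106 more)
Base → J → G → L → N → C: 7+10+6+10+9 = 42  ← best
The minimum is 42.
One shortest path: Base → J → G → L → N → C.

Minimum one-way distance = 42 m.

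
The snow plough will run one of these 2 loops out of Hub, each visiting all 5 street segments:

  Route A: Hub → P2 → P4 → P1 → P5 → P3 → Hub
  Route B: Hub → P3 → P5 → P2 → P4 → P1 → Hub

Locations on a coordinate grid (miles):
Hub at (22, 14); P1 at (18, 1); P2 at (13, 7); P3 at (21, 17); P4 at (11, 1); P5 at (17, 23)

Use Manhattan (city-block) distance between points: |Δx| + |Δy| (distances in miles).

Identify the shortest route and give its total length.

Route A: 16 + 8 + 7 + 23 + 10 + 4 = 68
Route B: 4 + 10 + 20 + 8 + 7 + 17 = 66

66 miles — Route B is the shortest.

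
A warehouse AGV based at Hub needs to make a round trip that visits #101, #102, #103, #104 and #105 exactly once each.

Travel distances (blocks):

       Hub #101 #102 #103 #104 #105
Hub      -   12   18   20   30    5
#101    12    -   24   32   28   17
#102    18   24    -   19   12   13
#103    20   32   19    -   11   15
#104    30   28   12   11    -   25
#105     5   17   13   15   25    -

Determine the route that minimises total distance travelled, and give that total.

With 5 stops there are 5!/2 = 60 distinct round trips (a route and its reverse cost the same).
Hub - #101 - #102 - #103 - #104 - #105 - Hub: 12+24+19+11+25+5 = 96
Hub - #101 - #102 - #103 - #105 - #104 - Hub: 12+24+19+15+25+30 = 125
Hub - #101 - #102 - #104 - #103 - #105 - Hub: 12+24+12+11+15+5 = 79
Hub - #101 - #102 - #104 - #105 - #103 - Hub: 12+24+12+25+15+20 = 108
Hub - #101 - #102 - #105 - #103 - #104 - Hub: 12+24+13+15+11+30 = 105
Hub - #101 - #102 - #105 - #104 - #103 - Hub: 12+24+13+25+11+20 = 105
Hub - #101 - #103 - #102 - #104 - #105 - Hub: 12+32+19+12+25+5 = 105
Hub - #101 - #103 - #102 - #105 - #104 - Hub: 12+32+19+13+25+30 = 131
Hub - #101 - #103 - #104 - #102 - #105 - Hub: 12+32+11+12+13+5 = 85
Hub - #101 - #103 - #104 - #105 - #102 - Hub: 12+32+11+25+13+18 = 111
Hub - #101 - #103 - #105 - #102 - #104 - Hub: 12+32+15+13+12+30 = 114
Hub - #101 - #103 - #105 - #104 - #102 - Hub: 12+32+15+25+12+18 = 114
Hub - #101 - #104 - #102 - #103 - #105 - Hub: 12+28+12+19+15+5 = 91
Hub - #101 - #104 - #102 - #105 - #103 - Hub: 12+28+12+13+15+20 = 100
… (46 more)
The minimum is 79.
One optimal route: Hub → #101 → #102 → #104 → #103 → #105 → Hub (or its reverse).

Minimum total distance: 79 blocks.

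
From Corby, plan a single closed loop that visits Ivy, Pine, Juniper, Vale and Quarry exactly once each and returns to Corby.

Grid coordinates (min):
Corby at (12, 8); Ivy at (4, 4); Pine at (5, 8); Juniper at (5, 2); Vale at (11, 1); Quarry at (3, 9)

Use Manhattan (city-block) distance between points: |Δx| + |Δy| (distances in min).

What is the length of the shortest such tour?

Corby→Ivy→Pine→Juniper→Vale→Quarry→Corby: 12+5+6+7+16+10 = 56
Corby→Ivy→Pine→Juniper→Quarry→Vale→Corby: 12+5+6+9+16+8 = 56
Corby→Ivy→Pine→Vale→Juniper→Quarry→Corby: 12+5+13+7+9+10 = 56
Corby→Ivy→Pine→Vale→Quarry→Juniper→Corby: 12+5+13+16+9+13 = 68
Corby→Ivy→Pine→Quarry→Juniper→Vale→Corby: 12+5+3+9+7+8 = 44
Corby→Ivy→Pine→Quarry→Vale→Juniper→Corby: 12+5+3+16+7+13 = 56
Corby→Ivy→Juniper→Pine→Vale→Quarry→Corby: 12+3+6+13+16+10 = 60
Corby→Ivy→Juniper→Pine→Quarry→Vale→Corby: 12+3+6+3+16+8 = 48
Corby→Ivy→Juniper→Vale→Pine→Quarry→Corby: 12+3+7+13+3+10 = 48
Corby→Ivy→Juniper→Vale→Quarry→Pine→Corby: 12+3+7+16+3+7 = 48
Corby→Ivy→Juniper→Quarry→Pine→Vale→Corby: 12+3+9+3+13+8 = 48
Corby→Ivy→Juniper→Quarry→Vale→Pine→Corby: 12+3+9+16+13+7 = 60
Corby→Ivy→Vale→Pine→Juniper→Quarry→Corby: 12+10+13+6+9+10 = 60
Corby→Ivy→Vale→Pine→Quarry→Juniper→Corby: 12+10+13+3+9+13 = 60
… (46 more)
Corby→Pine→Quarry→Ivy→Juniper→Vale→Corby: 7+3+6+3+7+8 = 34  ← best
The minimum is 34.
One optimal route: Corby → Pine → Quarry → Ivy → Juniper → Vale → Corby (or its reverse).

34 min — the shortest possible round trip.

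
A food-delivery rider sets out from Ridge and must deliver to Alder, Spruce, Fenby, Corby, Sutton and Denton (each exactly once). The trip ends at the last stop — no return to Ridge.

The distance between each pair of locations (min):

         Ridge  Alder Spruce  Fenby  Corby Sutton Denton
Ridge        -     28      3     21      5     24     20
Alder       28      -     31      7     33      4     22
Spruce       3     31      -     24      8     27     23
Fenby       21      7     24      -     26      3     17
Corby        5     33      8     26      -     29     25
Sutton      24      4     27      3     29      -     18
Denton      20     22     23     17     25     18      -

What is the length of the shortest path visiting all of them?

60 min — the minimum one-way total.

There are 6! = 720 possible orderings.
Ridge → Alder → Spruce → Fenby → Corby → Sutton → Denton: 28+31+24+26+29+18 = 156
Ridge → Alder → Spruce → Fenby → Corby → Denton → Sutton: 28+31+24+26+25+18 = 152
Ridge → Alder → Spruce → Fenby → Sutton → Corby → Denton: 28+31+24+3+29+25 = 140
Ridge → Alder → Spruce → Fenby → Sutton → Denton → Corby: 28+31+24+3+18+25 = 129
Ridge → Alder → Spruce → Fenby → Denton → Corby → Sutton: 28+31+24+17+25+29 = 154
Ridge → Alder → Spruce → Fenby → Denton → Sutton → Corby: 28+31+24+17+18+29 = 147
Ridge → Alder → Spruce → Corby → Fenby → Sutton → Denton: 28+31+8+26+3+18 = 114
Ridge → Alder → Spruce → Corby → Fenby → Denton → Sutton: 28+31+8+26+17+18 = 128
… (712 more)
Ridge → Spruce → Corby → Denton → Fenby → Sutton → Alder: 3+8+25+17+3+4 = 60  ← best
The minimum is 60.
One shortest path: Ridge → Spruce → Corby → Denton → Fenby → Sutton → Alder.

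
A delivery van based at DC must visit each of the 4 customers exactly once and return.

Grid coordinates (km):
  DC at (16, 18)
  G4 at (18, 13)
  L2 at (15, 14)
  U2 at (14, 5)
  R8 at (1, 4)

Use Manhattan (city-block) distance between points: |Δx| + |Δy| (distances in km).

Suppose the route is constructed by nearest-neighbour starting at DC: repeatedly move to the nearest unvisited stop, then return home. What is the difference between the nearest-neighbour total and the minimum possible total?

The nearest-neighbour route is 2 km longer than optimal.

DC: L2=5, G4=7, U2=15, R8=29 ⇒ L2
L2: G4=4, U2=10, R8=24 ⇒ G4
G4: U2=12, R8=26 ⇒ U2
U2: R8=14 ⇒ R8
NN route DC → L2 → G4 → U2 → R8 → DC costs 64.
Optimal: DC → G4 → U2 → R8 → L2 → DC costs 62 (by enumerating all 12 distinct tours).
Excess = 64 − 62 = 2.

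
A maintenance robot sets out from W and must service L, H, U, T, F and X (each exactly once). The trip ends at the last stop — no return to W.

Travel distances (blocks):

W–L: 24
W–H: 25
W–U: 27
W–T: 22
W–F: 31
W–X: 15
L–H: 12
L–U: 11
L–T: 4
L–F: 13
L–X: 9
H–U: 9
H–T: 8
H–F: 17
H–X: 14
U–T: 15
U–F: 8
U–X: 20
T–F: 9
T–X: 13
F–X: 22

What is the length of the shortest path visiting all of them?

Minimum one-way distance = 53 blocks.

There are 6! = 720 possible orderings.
W - L - H - U - T - F - X: 24+12+9+15+9+22 = 91
W - L - H - U - T - X - F: 24+12+9+15+13+22 = 95
W - L - H - U - F - T - X: 24+12+9+8+9+13 = 75
W - L - H - U - F - X - T: 24+12+9+8+22+13 = 88
W - L - H - U - X - T - F: 24+12+9+20+13+9 = 87
W - L - H - U - X - F - T: 24+12+9+20+22+9 = 96
W - L - H - T - U - F - X: 24+12+8+15+8+22 = 89
W - L - H - T - U - X - F: 24+12+8+15+20+22 = 101
… (712 more)
W - X - L - T - H - U - F: 15+9+4+8+9+8 = 53  ← best
The minimum is 53.
One shortest path: W → X → L → T → H → U → F.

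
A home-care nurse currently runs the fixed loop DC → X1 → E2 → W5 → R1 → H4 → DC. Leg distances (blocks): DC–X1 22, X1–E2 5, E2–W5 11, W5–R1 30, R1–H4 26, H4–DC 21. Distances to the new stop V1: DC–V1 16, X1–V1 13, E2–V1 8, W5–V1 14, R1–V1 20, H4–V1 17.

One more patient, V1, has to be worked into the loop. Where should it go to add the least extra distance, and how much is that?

Insertion cost between consecutive stops i–j is d(i,V1) + d(V1,j) − d(i,j):
  between DC and X1: 16 + 13 − 22 = 7
  between X1 and E2: 13 + 8 − 5 = 16
  between E2 and W5: 8 + 14 − 11 = 11
  between W5 and R1: 14 + 20 − 30 = 4
  between R1 and H4: 20 + 17 − 26 = 11
  between H4 and DC: 17 + 16 − 21 = 12
Cheapest insertion is between W5 and R1, adding 4.
New total = 115 + 4 = 119.

+4 blocks — insert V1 between W5 and R1.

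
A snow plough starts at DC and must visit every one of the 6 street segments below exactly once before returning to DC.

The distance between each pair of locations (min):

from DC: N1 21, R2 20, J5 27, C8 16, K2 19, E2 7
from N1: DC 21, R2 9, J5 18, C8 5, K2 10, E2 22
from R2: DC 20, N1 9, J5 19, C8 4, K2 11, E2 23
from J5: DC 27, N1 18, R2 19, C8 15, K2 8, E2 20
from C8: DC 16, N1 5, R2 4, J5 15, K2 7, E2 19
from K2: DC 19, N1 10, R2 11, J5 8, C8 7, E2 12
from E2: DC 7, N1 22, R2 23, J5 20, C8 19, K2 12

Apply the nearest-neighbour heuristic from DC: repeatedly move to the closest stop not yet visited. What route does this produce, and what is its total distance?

84 min along DC → E2 → K2 → C8 → R2 → N1 → J5 → DC.

DC → [E2:7 / C8:16 / K2:19 / R2:20 / N1:21 / J5:27] → E2 (7)
E2 → [K2:12 / C8:19 / J5:20 / N1:22 / R2:23] → K2 (12)
K2 → [C8:7 / J5:8 / N1:10 / R2:11] → C8 (7)
C8 → [R2:4 / N1:5 / J5:15] → R2 (4)
R2 → [N1:9 / J5:19] → N1 (9)
N1 → [J5:18] → J5 (18)
Return J5→DC: 27.
Total = 7 + 12 + 7 + 4 + 9 + 18 + 27 = 84.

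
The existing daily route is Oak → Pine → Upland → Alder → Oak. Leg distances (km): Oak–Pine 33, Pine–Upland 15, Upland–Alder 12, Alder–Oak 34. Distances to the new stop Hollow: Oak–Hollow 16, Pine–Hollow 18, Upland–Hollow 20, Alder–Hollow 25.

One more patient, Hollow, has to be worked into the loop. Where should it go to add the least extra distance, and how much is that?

Insertion cost between consecutive stops i–j is d(i,Hollow) + d(Hollow,j) − d(i,j):
  between Oak and Pine: 16 + 18 − 33 = 1
  between Pine and Upland: 18 + 20 − 15 = 23
  between Upland and Alder: 20 + 25 − 12 = 33
  between Alder and Oak: 25 + 16 − 34 = 7
Cheapest insertion is between Oak and Pine, adding 1.
New total = 94 + 1 = 95.

Adding 1 km by placing Hollow on the Oak–Pine leg.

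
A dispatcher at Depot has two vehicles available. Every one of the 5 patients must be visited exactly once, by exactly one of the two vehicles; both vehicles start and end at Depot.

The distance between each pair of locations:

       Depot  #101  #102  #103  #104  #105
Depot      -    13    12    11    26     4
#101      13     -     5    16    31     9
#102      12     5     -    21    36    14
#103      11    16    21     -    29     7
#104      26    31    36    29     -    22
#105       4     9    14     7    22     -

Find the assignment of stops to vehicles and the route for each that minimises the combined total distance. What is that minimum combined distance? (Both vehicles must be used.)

Try each way of splitting the stops between the two vehicles (each non-empty) and, for each split, find the best tour for each vehicle:
  {#101} + {#102, #103, #104, #105}: 26 + 88 = 114
  {#102} + {#101, #103, #104, #105}: 24 + 84 = 108
  {#101, #102} + {#103, #104, #105}: 30 + 66 = 96
  {#103} + {#101, #102, #104, #105}: 22 + 74 = 96
  {#101, #103} + {#102, #104, #105}: 40 + 74 = 114
  {#102, #103} + {#101, #104, #105}: 44 + 70 = 114
  … (15 splits in total)
Best: vehicle 1 Depot → #101 → #102 → Depot = 30; vehicle 2 Depot → #103 → #104 → #105 → Depot = 66; combined 96.

96 — the smallest possible combined total.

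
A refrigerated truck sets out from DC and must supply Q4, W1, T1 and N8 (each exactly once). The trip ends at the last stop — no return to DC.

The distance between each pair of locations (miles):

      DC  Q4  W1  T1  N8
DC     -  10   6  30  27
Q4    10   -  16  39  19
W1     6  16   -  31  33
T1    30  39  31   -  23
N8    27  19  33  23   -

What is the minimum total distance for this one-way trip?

There are 4! = 24 possible orderings.
DC - Q4 - W1 - T1 - N8: 10+16+31+23 = 80
DC - Q4 - W1 - N8 - T1: 10+16+33+23 = 82
DC - Q4 - T1 - W1 - N8: 10+39+31+33 = 113
DC - Q4 - T1 - N8 - W1: 10+39+23+33 = 105
DC - Q4 - N8 - W1 - T1: 10+19+33+31 = 93
DC - Q4 - N8 - T1 - W1: 10+19+23+31 = 83
DC - W1 - Q4 - T1 - N8: 6+16+39+23 = 84
DC - W1 - Q4 - N8 - T1: 6+16+19+23 = 64
DC - W1 - T1 - Q4 - N8: 6+31+39+19 = 95
DC - W1 - T1 - N8 - Q4: 6+31+23+19 = 79
DC - W1 - N8 - Q4 - T1: 6+33+19+39 = 97
DC - W1 - N8 - T1 - Q4: 6+33+23+39 = 101
DC - T1 - Q4 - W1 - N8: 30+39+16+33 = 118
DC - T1 - Q4 - N8 - W1: 30+39+19+33 = 121
… (10 more)
The minimum is 64.
One shortest path: DC → W1 → Q4 → N8 → T1.

Shortest open route: 64 miles.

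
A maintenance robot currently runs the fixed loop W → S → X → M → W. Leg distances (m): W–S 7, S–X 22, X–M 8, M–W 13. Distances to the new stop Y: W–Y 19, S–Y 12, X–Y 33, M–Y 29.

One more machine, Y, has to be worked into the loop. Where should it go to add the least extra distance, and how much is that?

Insertion cost between consecutive stops i–j is d(i,Y) + d(Y,j) − d(i,j):
  between W and S: 19 + 12 − 7 = 24
  between S and X: 12 + 33 − 22 = 23
  between X and M: 33 + 29 − 8 = 54
  between M and W: 29 + 19 − 13 = 35
Cheapest insertion is between S and X, adding 23.
New total = 50 + 23 = 73.

+23 m — insert Y between S and X.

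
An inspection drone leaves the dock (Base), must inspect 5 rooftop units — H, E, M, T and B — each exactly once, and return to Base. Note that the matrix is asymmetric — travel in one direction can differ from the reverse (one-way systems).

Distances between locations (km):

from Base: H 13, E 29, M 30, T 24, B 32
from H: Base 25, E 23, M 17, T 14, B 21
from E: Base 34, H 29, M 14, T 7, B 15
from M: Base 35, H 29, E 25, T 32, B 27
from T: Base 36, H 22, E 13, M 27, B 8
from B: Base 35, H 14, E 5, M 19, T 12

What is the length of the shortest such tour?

Shortest round trip = 89 km.

Base → H → E → M → T → B → Base: 13+23+14+32+8+35 = 125
Base → H → E → M → B → T → Base: 13+23+14+27+12+36 = 125
Base → H → E → T → M → B → Base: 13+23+7+27+27+35 = 132
Base → H → E → T → B → M → Base: 13+23+7+8+19+35 = 105
Base → H → E → B → M → T → Base: 13+23+15+19+32+36 = 138
Base → H → E → B → T → M → Base: 13+23+15+12+27+35 = 125
Base → H → M → E → T → B → Base: 13+17+25+7+8+35 = 105
Base → H → M → E → B → T → Base: 13+17+25+15+12+36 = 118
Base → H → M → T → E → B → Base: 13+17+32+13+15+35 = 125
Base → H → M → T → B → E → Base: 13+17+32+8+5+34 = 109
Base → H → M → B → E → T → Base: 13+17+27+5+7+36 = 105
Base → H → M → B → T → E → Base: 13+17+27+12+13+34 = 116
Base → H → T → E → M → B → Base: 13+14+13+14+27+35 = 116
Base → H → T → E → B → M → Base: 13+14+13+15+19+35 = 109
… (106 more)
Base → H → T → B → E → M → Base: 13+14+8+5+14+35 = 89  ← best
The minimum is 89.
One optimal route: Base → H → T → B → E → M → Base.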